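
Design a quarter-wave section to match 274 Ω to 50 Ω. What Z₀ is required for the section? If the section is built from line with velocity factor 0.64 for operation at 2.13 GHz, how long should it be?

Z_qwt ≈ 117 Ω; length ≈ 2.25 cm

Z_qwt = √(Z_0·R_L) = √(50 × 274) = √13700
λ = 0.64·c/f = 0.0901 m, so l = λ/4 = 0.0225 m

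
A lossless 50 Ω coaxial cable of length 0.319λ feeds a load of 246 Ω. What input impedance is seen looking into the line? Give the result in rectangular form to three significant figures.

Z_in ≈ 12.2 + j22 Ω

βl = 2π × 0.319 = 115°
tan(βl) = tan(115°) = -2.16
Z_in = Z_0·(Z_L + jZ_0·tanβl)/(Z_0 + jZ_L·tanβl)
     = 50·(246 − j108)/(50 − j531)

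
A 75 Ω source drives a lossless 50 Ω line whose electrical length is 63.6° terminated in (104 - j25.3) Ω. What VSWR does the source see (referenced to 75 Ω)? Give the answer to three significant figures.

tan(βl) = 2.01
Z_in = Z_0·(Z_L + jZ_0·tanβl)/(Z_0 + jZ_L·tanβl) = 24.3 − j13.1 Ω
Γ_s = (Z_in − Z_s)/(Z_in + Z_s) = (-50.7 − j13.1)/(99.3 − j13.1), |Γ_s| = 0.523
VSWR = (1 + |Γ_s|)/(1 − |Γ_s|)

VSWR ≈ 3.19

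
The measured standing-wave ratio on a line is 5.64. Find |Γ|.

|Γ| = (S − 1)/(S + 1) = (5.64 − 1)/(5.64 + 1) = 4.64/6.64

|Γ| ≈ 0.699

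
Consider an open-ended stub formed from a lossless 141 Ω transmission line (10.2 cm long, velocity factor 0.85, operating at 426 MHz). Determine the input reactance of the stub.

λ = v/f = 0.85·c / 426 MHz = 0.599 m
βl = 2π·l/λ = 2π × 0.17 = 61.3°
tan(βl) = 1.83
For an open-ended stub, Z_in = −jZ_0·cot(βl) = −jZ_0/tan(βl)

X_in ≈ -77.1 Ω (capacitive)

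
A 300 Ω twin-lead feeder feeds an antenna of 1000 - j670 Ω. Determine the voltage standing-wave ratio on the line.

Γ = (Z_L − Z_0)/(Z_L + Z_0) = (700 − j670)/(1300 − j670)
|Γ| = 969/1460 = 0.663
VSWR = (1 + |Γ|)/(1 − |Γ|) = 1.66/0.337

VSWR ≈ 4.93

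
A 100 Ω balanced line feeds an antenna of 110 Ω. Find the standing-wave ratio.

VSWR ≈ 1.1

Γ = (110 − 100)/(110 + 100) = 0.0476
VSWR = (1 + 0.0476)/(1 − 0.0476)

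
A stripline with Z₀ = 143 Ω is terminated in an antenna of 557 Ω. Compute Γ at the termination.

Γ = 0.591

Γ = (Z_L − Z_0)/(Z_L + Z_0) = (557 − 143)/(557 + 143) = 414/700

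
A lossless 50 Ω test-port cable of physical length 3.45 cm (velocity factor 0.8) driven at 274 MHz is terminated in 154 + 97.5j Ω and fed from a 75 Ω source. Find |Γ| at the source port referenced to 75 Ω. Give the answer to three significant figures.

λ = v/f = 0.8·c / 274 MHz = 0.876 m
βl = 2π·l/λ = 2π × 0.0394 = 14.2°
tan(βl) = 0.253
Z_in = Z_0·(Z_L + jZ_0·tanβl)/(Z_0 + jZ_L·tanβl) = 190 − j74.1 Ω
Γ_s = (Z_in − Z_s)/(Z_in + Z_s) = (115 − j74.1)/(265 − j74.1), |Γ_s| = 0.497

|Γ| ≈ 0.497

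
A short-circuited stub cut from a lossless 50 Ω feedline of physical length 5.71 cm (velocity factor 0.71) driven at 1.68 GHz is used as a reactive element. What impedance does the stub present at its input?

λ = v/f = 0.71·c / 1.68 GHz = 0.127 m
βl = 2π·l/λ = 2π × 0.45 = 162°
tan(βl) = -0.322
For a short-circuited stub, Z_in = jZ_0·tan(βl)

Z_in ≈ −j16.1 Ω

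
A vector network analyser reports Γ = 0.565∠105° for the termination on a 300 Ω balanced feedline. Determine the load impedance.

Z_L ≈ 127 + j203 Ω

Z_L = Z_0·(1 + Γ)/(1 − Γ) = 300·(0.854 + j0.546)/(1.15 − j0.546)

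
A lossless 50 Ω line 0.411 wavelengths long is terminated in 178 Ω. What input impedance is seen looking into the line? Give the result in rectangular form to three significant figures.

Z_in ≈ 41.5 + j61.2 Ω

βl = 2π × 0.411 = 148°
tan(βl) = tan(148°) = -0.626
Z_in = Z_0·(Z_L + jZ_0·tanβl)/(Z_0 + jZ_L·tanβl)
     = 50·(178 − j31.3)/(50 − j111)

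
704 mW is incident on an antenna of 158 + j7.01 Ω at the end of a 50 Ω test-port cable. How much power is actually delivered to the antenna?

P_delivered ≈ 514 mW

|Γ| = |(108 + j7.01)/(208 + j7.01)| = 0.52
|Γ|² = 0.27
P_refl = |Γ|²·P_inc = 190 mW, P_del = (1 − |Γ|²)·P_inc = 514 mW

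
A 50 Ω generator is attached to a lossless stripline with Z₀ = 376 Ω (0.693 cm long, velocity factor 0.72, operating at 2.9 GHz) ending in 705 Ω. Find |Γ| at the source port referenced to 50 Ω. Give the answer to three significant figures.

λ = v/f = 0.72·c / 2.9 GHz = 0.0745 m
βl = 2π·l/λ = 2π × 0.093 = 33.5°
tan(βl) = 0.662
Z_in = Z_0·(Z_L + jZ_0·tanβl)/(Z_0 + jZ_L·tanβl) = 399 − j246 Ω
Γ_s = (Z_in − Z_s)/(Z_in + Z_s) = (349 − j246)/(449 − j246), |Γ_s| = 0.834

|Γ| ≈ 0.834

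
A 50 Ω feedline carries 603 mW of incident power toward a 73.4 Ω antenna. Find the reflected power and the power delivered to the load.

P_reflected ≈ 21.7 mW; P_delivered ≈ 581 mW

Γ = (73.4 − 50)/(73.4 + 50) = 0.19
|Γ|² = 0.036
P_refl = |Γ|²·P_inc = 21.7 mW, P_del = (1 − |Γ|²)·P_inc = 581 mW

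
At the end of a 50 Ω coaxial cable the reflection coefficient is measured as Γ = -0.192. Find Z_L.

Z_L ≈ 33.9 Ω

Z_L = Z_0·(1 + Γ)/(1 − Γ) = 50·(0.808)/(1.19)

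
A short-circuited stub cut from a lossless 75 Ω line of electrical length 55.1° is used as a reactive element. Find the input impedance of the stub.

tan(βl) = 1.43
For a short-circuited stub, Z_in = jZ_0·tan(βl)

Z_in ≈ +j108 Ω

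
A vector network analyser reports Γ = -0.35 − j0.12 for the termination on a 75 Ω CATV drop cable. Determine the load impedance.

Z_L = Z_0·(1 + Γ)/(1 − Γ) = 75·(0.65 − j0.12)/(1.35 + j0.12)

Z_L ≈ 35.2 − j9.8 Ω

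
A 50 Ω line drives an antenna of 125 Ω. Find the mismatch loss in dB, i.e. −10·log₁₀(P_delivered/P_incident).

Γ = (125 − 50)/(125 + 50) = 0.429
|Γ|² = 0.184, so P_del/P_inc = 1 − |Γ|² = 0.816
ML = −10·log₁₀(1 − |Γ|²)

mismatch loss ≈ 0.881 dB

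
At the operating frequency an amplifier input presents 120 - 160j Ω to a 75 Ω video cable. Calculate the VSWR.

VSWR ≈ 4.86

Γ = (Z_L − Z_0)/(Z_L + Z_0) = (45 − j160)/(195 − j160)
|Γ| = 166/252 = 0.659
VSWR = (1 + |Γ|)/(1 − |Γ|) = 1.66/0.341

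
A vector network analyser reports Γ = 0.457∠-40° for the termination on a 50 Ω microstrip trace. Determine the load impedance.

Z_L = Z_0·(1 + Γ)/(1 − Γ) = 50·(1.35 − j0.294)/(0.65 + j0.294)

Z_L ≈ 77.8 − j57.7 Ω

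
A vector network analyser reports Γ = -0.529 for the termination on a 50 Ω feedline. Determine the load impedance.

Z_L = Z_0·(1 + Γ)/(1 − Γ) = 50·(0.471)/(1.53)

Z_L ≈ 15.4 Ω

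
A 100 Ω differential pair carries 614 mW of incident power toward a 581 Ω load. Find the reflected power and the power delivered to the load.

P_reflected ≈ 306 mW; P_delivered ≈ 308 mW

Γ = (581 − 100)/(581 + 100) = 0.706
|Γ|² = 0.499
P_refl = |Γ|²·P_inc = 306 mW, P_del = (1 − |Γ|²)·P_inc = 308 mW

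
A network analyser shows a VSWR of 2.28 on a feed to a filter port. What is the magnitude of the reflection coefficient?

|Γ| ≈ 0.39

|Γ| = (S − 1)/(S + 1) = (2.28 − 1)/(2.28 + 1) = 1.28/3.28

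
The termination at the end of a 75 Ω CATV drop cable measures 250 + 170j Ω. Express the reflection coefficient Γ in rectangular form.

Γ = (Z_L − Z_0)/(Z_L + Z_0) = (175 + j170)/(325 + j170)

Γ ≈ 0.638 + j0.19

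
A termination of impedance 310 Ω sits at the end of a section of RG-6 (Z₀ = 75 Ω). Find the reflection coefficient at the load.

Γ = (Z_L − Z_0)/(Z_L + Z_0) = (310 − 75)/(310 + 75) = 235/385

Γ = 0.61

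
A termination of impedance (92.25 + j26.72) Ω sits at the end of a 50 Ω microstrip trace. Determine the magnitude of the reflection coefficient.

|Γ| ≈ 0.345

Γ = (Z_L − Z_0)/(Z_L + Z_0) = (42.25 + j26.72)/(142.2 + j26.72)
|Γ| = 50/145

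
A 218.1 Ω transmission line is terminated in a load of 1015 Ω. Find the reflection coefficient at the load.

Γ = (Z_L − Z_0)/(Z_L + Z_0) = (1015 − 218.1)/(1015 + 218.1) = 796.9/1233

Γ = 0.646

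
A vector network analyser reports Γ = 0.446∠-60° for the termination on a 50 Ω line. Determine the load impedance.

Z_L ≈ 53.2 − j51.3 Ω

Z_L = Z_0·(1 + Γ)/(1 − Γ) = 50·(1.22 − j0.386)/(0.777 + j0.386)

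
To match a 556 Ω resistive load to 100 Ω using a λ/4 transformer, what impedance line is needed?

Z_qwt ≈ 236 Ω

Z_qwt = √(Z_0·R_L) = √(100 × 556) = √55600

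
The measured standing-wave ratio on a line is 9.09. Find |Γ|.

|Γ| = (S − 1)/(S + 1) = (9.09 − 1)/(9.09 + 1) = 8.09/10.1

|Γ| ≈ 0.802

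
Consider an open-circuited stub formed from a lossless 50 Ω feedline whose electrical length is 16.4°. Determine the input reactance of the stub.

X_in ≈ -170 Ω (capacitive)

tan(βl) = 0.294
For an open-circuited stub, Z_in = −jZ_0·cot(βl) = −jZ_0/tan(βl)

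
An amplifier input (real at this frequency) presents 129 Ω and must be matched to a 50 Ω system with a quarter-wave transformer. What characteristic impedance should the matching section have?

Z_qwt ≈ 80.3 Ω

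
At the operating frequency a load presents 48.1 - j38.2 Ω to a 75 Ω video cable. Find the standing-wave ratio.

VSWR ≈ 2.14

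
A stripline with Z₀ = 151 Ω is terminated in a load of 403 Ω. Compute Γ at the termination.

Γ = 0.455

Γ = (Z_L − Z_0)/(Z_L + Z_0) = (403 − 151)/(403 + 151) = 252/554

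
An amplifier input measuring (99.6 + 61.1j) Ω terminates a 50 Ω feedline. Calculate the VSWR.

VSWR ≈ 2.9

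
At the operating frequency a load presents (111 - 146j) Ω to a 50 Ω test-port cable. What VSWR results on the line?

Γ = (Z_L − Z_0)/(Z_L + Z_0) = (61 − j146)/(161 − j146)
|Γ| = 158/217 = 0.728
VSWR = (1 + |Γ|)/(1 − |Γ|) = 1.73/0.272

VSWR ≈ 6.35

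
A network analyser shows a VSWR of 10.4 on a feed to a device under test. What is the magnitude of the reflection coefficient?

|Γ| = (S − 1)/(S + 1) = (10.4 − 1)/(10.4 + 1) = 9.4/11.4

|Γ| ≈ 0.825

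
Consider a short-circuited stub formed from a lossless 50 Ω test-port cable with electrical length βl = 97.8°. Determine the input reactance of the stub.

X_in ≈ -365 Ω (capacitive)

tan(βl) = -7.3
For a short-circuited stub, Z_in = jZ_0·tan(βl)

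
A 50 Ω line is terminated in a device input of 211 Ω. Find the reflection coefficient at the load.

Γ = 0.617

Γ = (Z_L − Z_0)/(Z_L + Z_0) = (211 − 50)/(211 + 50) = 161/261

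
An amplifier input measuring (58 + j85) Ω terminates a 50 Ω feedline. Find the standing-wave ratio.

Γ = (Z_L − Z_0)/(Z_L + Z_0) = (8 + j85)/(108 + j85)
|Γ| = 85.4/137 = 0.621
VSWR = (1 + |Γ|)/(1 − |Γ|) = 1.62/0.379

VSWR ≈ 4.28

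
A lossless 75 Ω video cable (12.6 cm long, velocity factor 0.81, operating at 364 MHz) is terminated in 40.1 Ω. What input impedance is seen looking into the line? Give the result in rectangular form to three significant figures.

λ = v/f = 0.81·c / 364 MHz = 0.668 m
βl = 2π·l/λ = 2π × 0.189 = 67.9°
tan(βl) = tan(67.9°) = 2.47
Z_in = Z_0·(Z_L + jZ_0·tanβl)/(Z_0 + jZ_L·tanβl)
     = 75·(40.1 + j185)/(75 + j99)

Z_in ≈ 104 + j48.2 Ω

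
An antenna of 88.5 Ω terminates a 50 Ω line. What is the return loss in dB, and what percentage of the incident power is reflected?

Γ = (88.5 − 50)/(88.5 + 50) = 0.278
RL = −20·log₁₀(0.278) = 11.1 dB
P_refl/P_inc = |Γ|² = 0.0773

RL ≈ 11.1 dB; 7.73% of incident power reflected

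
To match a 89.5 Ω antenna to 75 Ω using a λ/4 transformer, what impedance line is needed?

Z_qwt = √(Z_0·R_L) = √(75 × 89.5) = √6712

Z_qwt ≈ 81.9 Ω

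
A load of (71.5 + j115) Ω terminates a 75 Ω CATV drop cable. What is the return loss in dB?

RL ≈ 4.18 dB

Γ = (-3.5 + j115)/(146.5 + j115), |Γ| = 0.618
RL = −20·log₁₀|Γ| = −20·log₁₀(0.618)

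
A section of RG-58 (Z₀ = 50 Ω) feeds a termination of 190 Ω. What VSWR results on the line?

VSWR ≈ 3.8

For a purely resistive load, VSWR = R_L/Z_0 or Z_0/R_L (whichever > 1) = 190/50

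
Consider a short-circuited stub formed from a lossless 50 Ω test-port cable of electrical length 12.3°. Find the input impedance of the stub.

tan(βl) = 0.218
For a short-circuited stub, Z_in = jZ_0·tan(βl)

Z_in ≈ +j10.9 Ω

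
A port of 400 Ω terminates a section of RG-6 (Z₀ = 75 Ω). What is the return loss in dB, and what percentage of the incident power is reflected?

Γ = (400 − 75)/(400 + 75) = 0.684
RL = −20·log₁₀(0.684) = 3.3 dB
P_refl/P_inc = |Γ|² = 0.468

RL ≈ 3.3 dB; 46.8% of incident power reflected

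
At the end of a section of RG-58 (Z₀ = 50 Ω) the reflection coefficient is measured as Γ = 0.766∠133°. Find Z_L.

Z_L ≈ 7.85 + j21.3 Ω

Z_L = Z_0·(1 + Γ)/(1 − Γ) = 50·(0.478 + j0.56)/(1.52 − j0.56)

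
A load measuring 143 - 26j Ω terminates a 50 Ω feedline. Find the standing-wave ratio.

VSWR ≈ 2.97

Γ = (Z_L − Z_0)/(Z_L + Z_0) = (93 − j26)/(193 − j26)
|Γ| = 96.6/195 = 0.496
VSWR = (1 + |Γ|)/(1 − |Γ|) = 1.5/0.504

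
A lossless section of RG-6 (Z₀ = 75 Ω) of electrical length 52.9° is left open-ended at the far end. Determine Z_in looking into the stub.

Z_in ≈ −j56.7 Ω

tan(βl) = 1.32
For an open-ended stub, Z_in = −jZ_0·cot(βl) = −jZ_0/tan(βl)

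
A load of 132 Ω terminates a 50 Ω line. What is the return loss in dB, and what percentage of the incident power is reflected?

Γ = (132 − 50)/(132 + 50) = 0.451
RL = −20·log₁₀(0.451) = 6.93 dB
P_refl/P_inc = |Γ|² = 0.203

RL ≈ 6.93 dB; 20.3% of incident power reflected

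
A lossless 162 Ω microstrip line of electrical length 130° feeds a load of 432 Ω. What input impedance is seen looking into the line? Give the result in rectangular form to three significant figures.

tan(βl) = tan(130°) = -1.19
Z_in = Z_0·(Z_L + jZ_0·tanβl)/(Z_0 + jZ_L·tanβl)
     = 162·(432 − j193)/(162 − j515)

Z_in ≈ 94.2 + j106 Ω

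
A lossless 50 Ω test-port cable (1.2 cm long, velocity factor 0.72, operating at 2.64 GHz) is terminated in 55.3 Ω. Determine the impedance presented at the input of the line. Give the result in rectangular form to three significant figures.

Z_in ≈ 48.4 − j4.71 Ω

λ = v/f = 0.72·c / 2.64 GHz = 0.0818 m
βl = 2π·l/λ = 2π × 0.147 = 52.8°
tan(βl) = tan(52.8°) = 1.32
Z_in = Z_0·(Z_L + jZ_0·tanβl)/(Z_0 + jZ_L·tanβl)
     = 50·(55.3 + j65.9)/(50 + j72.9)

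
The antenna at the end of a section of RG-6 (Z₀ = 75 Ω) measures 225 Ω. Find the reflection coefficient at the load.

Γ = 0.5

Γ = (Z_L − Z_0)/(Z_L + Z_0) = (225 − 75)/(225 + 75) = 150/300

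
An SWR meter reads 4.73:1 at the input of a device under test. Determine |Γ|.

|Γ| ≈ 0.651

|Γ| = (S − 1)/(S + 1) = (4.73 − 1)/(4.73 + 1) = 3.73/5.73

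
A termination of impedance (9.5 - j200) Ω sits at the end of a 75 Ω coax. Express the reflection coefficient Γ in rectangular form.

Γ ≈ 0.731 − j0.636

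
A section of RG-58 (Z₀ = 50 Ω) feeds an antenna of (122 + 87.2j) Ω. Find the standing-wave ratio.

VSWR ≈ 3.84

Γ = (Z_L − Z_0)/(Z_L + Z_0) = (72 + j87.2)/(172 + j87.2)
|Γ| = 113/193 = 0.586
VSWR = (1 + |Γ|)/(1 − |Γ|) = 1.59/0.414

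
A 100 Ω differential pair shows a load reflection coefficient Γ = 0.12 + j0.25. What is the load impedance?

Z_L = Z_0·(1 + Γ)/(1 − Γ) = 100·(1.12 + j0.25)/(0.88 − j0.25)

Z_L ≈ 110 + j59.7 Ω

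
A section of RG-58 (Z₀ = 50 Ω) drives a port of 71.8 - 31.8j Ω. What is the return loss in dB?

Γ = (21.8 − j31.8)/(121.8 − j31.8), |Γ| = 0.306
RL = −20·log₁₀|Γ| = −20·log₁₀(0.306)

RL ≈ 10.3 dB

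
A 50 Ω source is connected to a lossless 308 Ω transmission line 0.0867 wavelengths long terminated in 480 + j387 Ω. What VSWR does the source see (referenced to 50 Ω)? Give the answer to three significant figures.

VSWR ≈ 17.1

βl = 2π × 0.0867 = 31.2°
tan(βl) = 0.606
Z_in = Z_0·(Z_L + jZ_0·tanβl)/(Z_0 + jZ_L·tanβl) = 692 − j333 Ω
Γ_s = (Z_in − Z_s)/(Z_in + Z_s) = (642 − j333)/(742 − j333), |Γ_s| = 0.889
VSWR = (1 + |Γ_s|)/(1 − |Γ_s|)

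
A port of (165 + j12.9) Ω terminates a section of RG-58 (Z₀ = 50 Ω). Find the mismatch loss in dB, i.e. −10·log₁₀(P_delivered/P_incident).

Γ = (115 + j12.9)/(215 + j12.9), |Γ| = 0.537
|Γ|² = 0.289, so P_del/P_inc = 1 − |Γ|² = 0.711
ML = −10·log₁₀(1 − |Γ|²)

mismatch loss ≈ 1.48 dB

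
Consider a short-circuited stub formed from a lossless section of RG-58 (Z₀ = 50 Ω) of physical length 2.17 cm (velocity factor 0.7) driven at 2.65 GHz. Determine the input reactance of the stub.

λ = v/f = 0.7·c / 2.65 GHz = 0.0792 m
βl = 2π·l/λ = 2π × 0.274 = 98.6°
tan(βl) = -6.63
For a short-circuited stub, Z_in = jZ_0·tan(βl)

X_in ≈ -331 Ω (capacitive)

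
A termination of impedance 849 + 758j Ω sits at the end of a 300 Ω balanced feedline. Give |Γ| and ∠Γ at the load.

Γ ≈ 0.68 ∠ 20.7°

Γ = (Z_L − Z_0)/(Z_L + Z_0) = (549 + j758)/(1149 + j758)
|Γ| = 936/1380 = 0.68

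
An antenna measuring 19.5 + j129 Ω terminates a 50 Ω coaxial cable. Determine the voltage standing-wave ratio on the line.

Γ = (Z_L − Z_0)/(Z_L + Z_0) = (-30.5 + j129)/(69.5 + j129)
|Γ| = 133/147 = 0.905
VSWR = (1 + |Γ|)/(1 − |Γ|) = 1.9/0.0954

VSWR ≈ 20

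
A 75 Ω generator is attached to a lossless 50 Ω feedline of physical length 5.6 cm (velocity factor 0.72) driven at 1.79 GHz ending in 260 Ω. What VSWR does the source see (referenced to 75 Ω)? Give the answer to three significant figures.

VSWR ≈ 3.69

λ = v/f = 0.72·c / 1.79 GHz = 0.121 m
βl = 2π·l/λ = 2π × 0.464 = 167°
tan(βl) = -0.23
Z_in = Z_0·(Z_L + jZ_0·tanβl)/(Z_0 + jZ_L·tanβl) = 113 + j123 Ω
Γ_s = (Z_in − Z_s)/(Z_in + Z_s) = (37.8 + j123)/(188 + j123), |Γ_s| = 0.574
VSWR = (1 + |Γ_s|)/(1 − |Γ_s|)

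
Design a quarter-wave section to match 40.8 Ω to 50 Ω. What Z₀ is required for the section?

Z_qwt = √(Z_0·R_L) = √(50 × 40.8) = √2040

Z_qwt ≈ 45.2 Ω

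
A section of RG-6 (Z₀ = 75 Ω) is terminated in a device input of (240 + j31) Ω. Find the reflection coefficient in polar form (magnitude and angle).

Γ = (Z_L − Z_0)/(Z_L + Z_0) = (165 + j31)/(315 + j31)
|Γ| = 168/317 = 0.53

Γ ≈ 0.53 ∠ 5.02°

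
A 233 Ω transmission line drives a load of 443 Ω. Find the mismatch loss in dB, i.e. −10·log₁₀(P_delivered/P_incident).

mismatch loss ≈ 0.441 dB

Γ = (443 − 233)/(443 + 233) = 0.311
|Γ|² = 0.0965, so P_del/P_inc = 1 − |Γ|² = 0.903
ML = −10·log₁₀(1 − |Γ|²)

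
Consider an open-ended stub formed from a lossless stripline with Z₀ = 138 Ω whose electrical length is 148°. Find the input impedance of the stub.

Z_in ≈ +j221 Ω

tan(βl) = -0.625
For an open-ended stub, Z_in = −jZ_0·cot(βl) = −jZ_0/tan(βl)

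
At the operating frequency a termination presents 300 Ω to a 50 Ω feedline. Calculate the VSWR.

Γ = (300 − 50)/(300 + 50) = 0.714
VSWR = (1 + 0.714)/(1 − 0.714)

VSWR ≈ 6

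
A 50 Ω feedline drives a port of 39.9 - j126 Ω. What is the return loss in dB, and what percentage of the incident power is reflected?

Γ = (-10.1 − j126)/(89.9 − j126), |Γ| = 0.817
RL = −20·log₁₀(0.817) = 1.76 dB
P_refl/P_inc = |Γ|² = 0.667

RL ≈ 1.76 dB; 66.7% of incident power reflected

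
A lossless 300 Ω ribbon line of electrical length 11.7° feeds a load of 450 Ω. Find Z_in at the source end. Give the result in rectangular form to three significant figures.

Z_in ≈ 428 − j70.8 Ω

tan(βl) = tan(11.7°) = 0.207
Z_in = Z_0·(Z_L + jZ_0·tanβl)/(Z_0 + jZ_L·tanβl)
     = 300·(450 + j62.1)/(300 + j93.2)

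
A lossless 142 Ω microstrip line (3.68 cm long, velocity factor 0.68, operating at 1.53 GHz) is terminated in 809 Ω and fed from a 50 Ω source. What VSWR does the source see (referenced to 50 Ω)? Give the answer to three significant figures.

VSWR ≈ 2.46

λ = v/f = 0.68·c / 1.53 GHz = 0.133 m
βl = 2π·l/λ = 2π × 0.276 = 99.4°
tan(βl) = -6.07
Z_in = Z_0·(Z_L + jZ_0·tanβl)/(Z_0 + jZ_L·tanβl) = 25.6 + j22.7 Ω
Γ_s = (Z_in − Z_s)/(Z_in + Z_s) = (-24.4 + j22.7)/(75.6 + j22.7), |Γ_s| = 0.422
VSWR = (1 + |Γ_s|)/(1 − |Γ_s|)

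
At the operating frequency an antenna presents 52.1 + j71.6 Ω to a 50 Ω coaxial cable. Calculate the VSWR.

VSWR ≈ 3.7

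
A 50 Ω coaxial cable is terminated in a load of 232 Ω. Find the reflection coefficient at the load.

Γ = (Z_L − Z_0)/(Z_L + Z_0) = (232 − 50)/(232 + 50) = 182/282

Γ = 0.645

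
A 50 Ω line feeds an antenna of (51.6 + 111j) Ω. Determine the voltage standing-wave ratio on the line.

VSWR ≈ 6.63

Γ = (Z_L − Z_0)/(Z_L + Z_0) = (1.6 + j111)/(101.6 + j111)
|Γ| = 111/150 = 0.738
VSWR = (1 + |Γ|)/(1 − |Γ|) = 1.74/0.262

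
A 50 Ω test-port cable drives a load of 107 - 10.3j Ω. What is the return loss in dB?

Γ = (57 − j10.3)/(157 − j10.3), |Γ| = 0.368
RL = −20·log₁₀|Γ| = −20·log₁₀(0.368)

RL ≈ 8.68 dB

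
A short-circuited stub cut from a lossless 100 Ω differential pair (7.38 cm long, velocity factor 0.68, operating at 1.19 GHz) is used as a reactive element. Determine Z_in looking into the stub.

Z_in ≈ −j46.7 Ω

λ = v/f = 0.68·c / 1.19 GHz = 0.171 m
βl = 2π·l/λ = 2π × 0.431 = 155°
tan(βl) = -0.467
For a short-circuited stub, Z_in = jZ_0·tan(βl)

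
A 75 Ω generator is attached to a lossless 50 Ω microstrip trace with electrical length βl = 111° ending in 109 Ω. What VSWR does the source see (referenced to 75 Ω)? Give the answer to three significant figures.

tan(βl) = -2.61
Z_in = Z_0·(Z_L + jZ_0·tanβl)/(Z_0 + jZ_L·tanβl) = 25.5 + j14.7 Ω
Γ_s = (Z_in − Z_s)/(Z_in + Z_s) = (-49.5 + j14.7)/(101 + j14.7), |Γ_s| = 0.508
VSWR = (1 + |Γ_s|)/(1 − |Γ_s|)

VSWR ≈ 3.07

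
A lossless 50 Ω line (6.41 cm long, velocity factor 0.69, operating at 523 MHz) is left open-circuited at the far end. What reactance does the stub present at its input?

λ = v/f = 0.69·c / 523 MHz = 0.396 m
βl = 2π·l/λ = 2π × 0.162 = 58.3°
tan(βl) = 1.62
For an open-circuited stub, Z_in = −jZ_0·cot(βl) = −jZ_0/tan(βl)

X_in ≈ -30.9 Ω (capacitive)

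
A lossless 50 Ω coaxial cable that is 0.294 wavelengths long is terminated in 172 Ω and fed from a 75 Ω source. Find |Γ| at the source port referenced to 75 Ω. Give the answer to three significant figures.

βl = 2π × 0.294 = 106°
tan(βl) = -3.52
Z_in = Z_0·(Z_L + jZ_0·tanβl)/(Z_0 + jZ_L·tanβl) = 15.6 + j12.9 Ω
Γ_s = (Z_in − Z_s)/(Z_in + Z_s) = (-59.4 + j12.9)/(90.6 + j12.9), |Γ_s| = 0.664

|Γ| ≈ 0.664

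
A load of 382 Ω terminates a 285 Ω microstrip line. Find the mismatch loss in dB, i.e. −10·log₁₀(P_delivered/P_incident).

mismatch loss ≈ 0.0928 dB

Γ = (382 − 285)/(382 + 285) = 0.145
|Γ|² = 0.0211, so P_del/P_inc = 1 − |Γ|² = 0.979
ML = −10·log₁₀(1 − |Γ|²)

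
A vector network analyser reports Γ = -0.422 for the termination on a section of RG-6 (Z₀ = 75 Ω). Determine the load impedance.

Z_L = Z_0·(1 + Γ)/(1 − Γ) = 75·(0.578)/(1.42)

Z_L ≈ 30.5 Ω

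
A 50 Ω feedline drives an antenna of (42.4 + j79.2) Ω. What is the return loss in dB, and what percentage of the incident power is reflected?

Γ = (-7.6 + j79.2)/(92.4 + j79.2), |Γ| = 0.654
RL = −20·log₁₀(0.654) = 3.69 dB
P_refl/P_inc = |Γ|² = 0.427

RL ≈ 3.69 dB; 42.7% of incident power reflected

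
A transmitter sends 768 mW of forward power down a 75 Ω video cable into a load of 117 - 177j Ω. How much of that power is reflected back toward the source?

P_reflected ≈ 373 mW

|Γ| = |(42 − j177)/(192 − j177)| = 0.697
|Γ|² = 0.485
P_refl = |Γ|²·P_inc = 373 mW, P_del = (1 − |Γ|²)·P_inc = 395 mW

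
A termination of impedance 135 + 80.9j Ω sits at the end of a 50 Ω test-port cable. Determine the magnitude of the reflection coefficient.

|Γ| ≈ 0.581

Γ = (Z_L − Z_0)/(Z_L + Z_0) = (85 + j80.9)/(185 + j80.9)
|Γ| = 117/202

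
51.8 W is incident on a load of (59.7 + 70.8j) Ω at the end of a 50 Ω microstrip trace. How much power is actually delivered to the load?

|Γ| = |(9.7 + j70.8)/(109.7 + j70.8)| = 0.547
|Γ|² = 0.3
P_refl = |Γ|²·P_inc = 15.5 W, P_del = (1 − |Γ|²)·P_inc = 36.3 W

P_delivered ≈ 36.3 W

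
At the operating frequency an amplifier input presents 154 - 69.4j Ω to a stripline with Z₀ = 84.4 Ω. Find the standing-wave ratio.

Γ = (Z_L − Z_0)/(Z_L + Z_0) = (69.6 − j69.4)/(238.4 − j69.4)
|Γ| = 98.3/248 = 0.396
VSWR = (1 + |Γ|)/(1 − |Γ|) = 1.4/0.604

VSWR ≈ 2.31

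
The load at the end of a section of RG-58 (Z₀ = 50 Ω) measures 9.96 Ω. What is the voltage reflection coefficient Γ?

Γ = -0.668

Γ = (Z_L − Z_0)/(Z_L + Z_0) = (9.96 − 50)/(9.96 + 50) = -40.04/59.96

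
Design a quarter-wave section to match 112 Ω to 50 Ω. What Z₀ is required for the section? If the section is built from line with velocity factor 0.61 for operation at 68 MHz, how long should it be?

Z_qwt = √(Z_0·R_L) = √(50 × 112) = √5600
λ = 0.61·c/f = 2.69 m, so l = λ/4 = 0.673 m

Z_qwt ≈ 74.8 Ω; length ≈ 67.3 cm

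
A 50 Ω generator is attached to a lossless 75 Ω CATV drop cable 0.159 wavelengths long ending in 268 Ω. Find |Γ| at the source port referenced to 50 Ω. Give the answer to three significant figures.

|Γ| ≈ 0.535

βl = 2π × 0.159 = 57.2°
tan(βl) = 1.55
Z_in = Z_0·(Z_L + jZ_0·tanβl)/(Z_0 + jZ_L·tanβl) = 28.7 − j43.1 Ω
Γ_s = (Z_in − Z_s)/(Z_in + Z_s) = (-21.3 − j43.1)/(78.7 − j43.1), |Γ_s| = 0.535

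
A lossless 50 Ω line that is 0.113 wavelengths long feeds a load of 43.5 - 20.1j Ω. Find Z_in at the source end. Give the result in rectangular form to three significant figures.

Z_in ≈ 31.9 − j0.738 Ω

βl = 2π × 0.113 = 40.7°
tan(βl) = tan(40.7°) = 0.86
Z_in = Z_0·(Z_L + jZ_0·tanβl)/(Z_0 + jZ_L·tanβl)
     = 50·(43.5 + j22.9)/(67.3 + j37.4)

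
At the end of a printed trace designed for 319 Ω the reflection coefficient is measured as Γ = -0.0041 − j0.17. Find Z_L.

Z_L ≈ 299 − j105 Ω

Z_L = Z_0·(1 + Γ)/(1 − Γ) = 319·(0.996 − j0.17)/(1 + j0.17)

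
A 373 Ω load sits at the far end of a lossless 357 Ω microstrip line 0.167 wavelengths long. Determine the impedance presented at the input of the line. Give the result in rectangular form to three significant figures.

βl = 2π × 0.167 = 60.1°
tan(βl) = tan(60.1°) = 1.74
Z_in = Z_0·(Z_L + jZ_0·tanβl)/(Z_0 + jZ_L·tanβl)
     = 357·(373 + j621)/(357 + j649)

Z_in ≈ 349 − j13.2 Ω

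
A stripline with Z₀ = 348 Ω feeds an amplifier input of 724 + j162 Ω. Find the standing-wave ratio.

Γ = (Z_L − Z_0)/(Z_L + Z_0) = (376 + j162)/(1072 + j162)
|Γ| = 409/1080 = 0.378
VSWR = (1 + |Γ|)/(1 − |Γ|) = 1.38/0.622

VSWR ≈ 2.21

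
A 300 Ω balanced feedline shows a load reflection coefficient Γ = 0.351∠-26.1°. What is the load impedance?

Z_L ≈ 534 − j188 Ω

Z_L = Z_0·(1 + Γ)/(1 − Γ) = 300·(1.32 − j0.154)/(0.685 + j0.154)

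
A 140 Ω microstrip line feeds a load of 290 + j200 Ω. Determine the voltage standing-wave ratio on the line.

Γ = (Z_L − Z_0)/(Z_L + Z_0) = (150 + j200)/(430 + j200)
|Γ| = 250/474 = 0.527
VSWR = (1 + |Γ|)/(1 − |Γ|) = 1.53/0.473

VSWR ≈ 3.23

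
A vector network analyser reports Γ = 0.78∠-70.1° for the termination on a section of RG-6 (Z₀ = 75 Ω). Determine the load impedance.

Z_L ≈ 27.3 − j102 Ω

Z_L = Z_0·(1 + Γ)/(1 − Γ) = 75·(1.27 − j0.733)/(0.735 + j0.733)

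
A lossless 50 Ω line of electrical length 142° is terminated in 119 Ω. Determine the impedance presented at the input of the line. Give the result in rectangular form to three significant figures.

Z_in ≈ 43 + j40.9 Ω

tan(βl) = tan(142°) = -0.781
Z_in = Z_0·(Z_L + jZ_0·tanβl)/(Z_0 + jZ_L·tanβl)
     = 50·(119 − j39.1)/(50 − j93)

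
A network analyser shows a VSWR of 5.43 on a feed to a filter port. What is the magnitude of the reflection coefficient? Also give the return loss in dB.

|Γ| ≈ 0.689; return loss ≈ 3.24 dB

|Γ| = (S − 1)/(S + 1) = (5.43 − 1)/(5.43 + 1) = 4.43/6.43
RL = −20·log₁₀|Γ| = −20·log₁₀(0.689)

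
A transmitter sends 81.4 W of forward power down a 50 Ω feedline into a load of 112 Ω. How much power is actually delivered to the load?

P_delivered ≈ 69.5 W

Γ = (112 − 50)/(112 + 50) = 0.383
|Γ|² = 0.146
P_refl = |Γ|²·P_inc = 11.9 W, P_del = (1 − |Γ|²)·P_inc = 69.5 W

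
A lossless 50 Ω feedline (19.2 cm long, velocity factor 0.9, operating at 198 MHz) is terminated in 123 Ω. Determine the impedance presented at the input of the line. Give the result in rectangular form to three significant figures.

Z_in ≈ 30.6 − j30.8 Ω

λ = v/f = 0.9·c / 198 MHz = 1.36 m
βl = 2π·l/λ = 2π × 0.141 = 50.7°
tan(βl) = tan(50.7°) = 1.22
Z_in = Z_0·(Z_L + jZ_0·tanβl)/(Z_0 + jZ_L·tanβl)
     = 50·(123 + j61.1)/(50 + j150)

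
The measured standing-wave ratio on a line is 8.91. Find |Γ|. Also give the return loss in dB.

|Γ| ≈ 0.798; return loss ≈ 1.96 dB

|Γ| = (S − 1)/(S + 1) = (8.91 − 1)/(8.91 + 1) = 7.91/9.91
RL = −20·log₁₀|Γ| = −20·log₁₀(0.798)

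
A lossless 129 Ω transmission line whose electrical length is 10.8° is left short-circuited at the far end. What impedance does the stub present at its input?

Z_in ≈ +j24.6 Ω

tan(βl) = 0.191
For a short-circuited stub, Z_in = jZ_0·tan(βl)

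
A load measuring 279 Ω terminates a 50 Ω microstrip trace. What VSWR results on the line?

VSWR ≈ 5.58

Γ = (279 − 50)/(279 + 50) = 0.696
VSWR = (1 + 0.696)/(1 − 0.696)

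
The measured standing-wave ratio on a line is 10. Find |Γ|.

|Γ| = (S − 1)/(S + 1) = (10 − 1)/(10 + 1) = 9/11

|Γ| ≈ 0.818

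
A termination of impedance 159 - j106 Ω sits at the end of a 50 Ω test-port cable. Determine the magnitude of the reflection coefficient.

|Γ| ≈ 0.649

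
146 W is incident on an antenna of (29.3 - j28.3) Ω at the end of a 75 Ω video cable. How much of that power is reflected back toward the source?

P_reflected ≈ 36.1 W

|Γ| = |(-45.7 − j28.3)/(104.3 − j28.3)| = 0.497
|Γ|² = 0.247
P_refl = |Γ|²·P_inc = 36.1 W, P_del = (1 − |Γ|²)·P_inc = 110 W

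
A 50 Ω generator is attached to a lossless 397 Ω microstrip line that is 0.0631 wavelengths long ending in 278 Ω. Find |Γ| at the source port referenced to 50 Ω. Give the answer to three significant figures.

βl = 2π × 0.0631 = 22.7°
tan(βl) = 0.419
Z_in = Z_0·(Z_L + jZ_0·tanβl)/(Z_0 + jZ_L·tanβl) = 301 + j78 Ω
Γ_s = (Z_in − Z_s)/(Z_in + Z_s) = (251 + j78)/(351 + j78), |Γ_s| = 0.731

|Γ| ≈ 0.731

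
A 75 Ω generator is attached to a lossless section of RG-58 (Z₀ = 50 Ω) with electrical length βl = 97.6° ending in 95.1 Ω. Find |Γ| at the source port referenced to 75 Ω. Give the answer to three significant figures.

tan(βl) = -7.49
Z_in = Z_0·(Z_L + jZ_0·tanβl)/(Z_0 + jZ_L·tanβl) = 26.6 + j4.8 Ω
Γ_s = (Z_in − Z_s)/(Z_in + Z_s) = (-48.4 + j4.8)/(102 + j4.8), |Γ_s| = 0.478

|Γ| ≈ 0.478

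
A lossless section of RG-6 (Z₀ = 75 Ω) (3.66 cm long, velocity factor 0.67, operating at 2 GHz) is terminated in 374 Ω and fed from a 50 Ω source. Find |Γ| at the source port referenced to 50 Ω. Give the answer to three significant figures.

λ = v/f = 0.67·c / 2 GHz = 0.101 m
βl = 2π·l/λ = 2π × 0.364 = 131°
tan(βl) = -1.15
Z_in = Z_0·(Z_L + jZ_0·tanβl)/(Z_0 + jZ_L·tanβl) = 25.7 + j60.9 Ω
Γ_s = (Z_in − Z_s)/(Z_in + Z_s) = (-24.3 + j60.9)/(75.7 + j60.9), |Γ_s| = 0.675

|Γ| ≈ 0.675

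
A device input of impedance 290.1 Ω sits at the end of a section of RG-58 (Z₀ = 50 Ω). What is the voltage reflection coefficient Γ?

Γ = (Z_L − Z_0)/(Z_L + Z_0) = (290.1 − 50)/(290.1 + 50) = 240.1/340.1

Γ = 0.706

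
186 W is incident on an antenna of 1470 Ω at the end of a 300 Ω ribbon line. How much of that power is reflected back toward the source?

Γ = (1470 − 300)/(1470 + 300) = 0.661
|Γ|² = 0.437
P_refl = |Γ|²·P_inc = 81.3 W, P_del = (1 − |Γ|²)·P_inc = 105 W

P_reflected ≈ 81.3 W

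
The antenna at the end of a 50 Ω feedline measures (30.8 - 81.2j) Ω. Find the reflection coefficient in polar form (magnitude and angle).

Γ = (Z_L − Z_0)/(Z_L + Z_0) = (-19.2 − j81.2)/(80.8 − j81.2)
|Γ| = 83.4/115 = 0.728

Γ ≈ 0.728 ∠ -58.2°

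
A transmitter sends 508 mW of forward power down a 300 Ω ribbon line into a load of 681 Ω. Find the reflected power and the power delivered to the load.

Γ = (681 − 300)/(681 + 300) = 0.388
|Γ|² = 0.151
P_refl = |Γ|²·P_inc = 76.6 mW, P_del = (1 − |Γ|²)·P_inc = 431 mW

P_reflected ≈ 76.6 mW; P_delivered ≈ 431 mW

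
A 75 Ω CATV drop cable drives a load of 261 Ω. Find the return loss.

RL ≈ 5.14 dB

Γ = (261 − 75)/(261 + 75) = 0.554
RL = −20·log₁₀|Γ| = −20·log₁₀(0.554)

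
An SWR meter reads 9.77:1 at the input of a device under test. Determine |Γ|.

|Γ| = (S − 1)/(S + 1) = (9.77 − 1)/(9.77 + 1) = 8.77/10.8

|Γ| ≈ 0.814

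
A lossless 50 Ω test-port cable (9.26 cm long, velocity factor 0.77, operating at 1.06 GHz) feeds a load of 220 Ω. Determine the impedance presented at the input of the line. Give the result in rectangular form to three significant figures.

Z_in ≈ 45.9 + j77.6 Ω

λ = v/f = 0.77·c / 1.06 GHz = 0.218 m
βl = 2π·l/λ = 2π × 0.425 = 153°
tan(βl) = tan(153°) = -0.51
Z_in = Z_0·(Z_L + jZ_0·tanβl)/(Z_0 + jZ_L·tanβl)
     = 50·(220 − j25.5)/(50 − j112)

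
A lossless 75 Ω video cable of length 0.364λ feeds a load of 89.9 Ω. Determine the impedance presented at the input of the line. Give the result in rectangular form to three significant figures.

Z_in ≈ 72 + j13 Ω

βl = 2π × 0.364 = 131°
tan(βl) = tan(131°) = -1.15
Z_in = Z_0·(Z_L + jZ_0·tanβl)/(Z_0 + jZ_L·tanβl)
     = 75·(89.9 − j86.2)/(75 − j103)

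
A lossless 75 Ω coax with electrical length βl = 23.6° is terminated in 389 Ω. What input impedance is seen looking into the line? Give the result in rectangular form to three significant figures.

Z_in ≈ 75.5 − j138 Ω

tan(βl) = tan(23.6°) = 0.437
Z_in = Z_0·(Z_L + jZ_0·tanβl)/(Z_0 + jZ_L·tanβl)
     = 75·(389 + j32.8)/(75 + j170)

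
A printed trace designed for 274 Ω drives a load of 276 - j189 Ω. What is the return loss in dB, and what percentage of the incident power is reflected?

RL ≈ 9.76 dB; 10.6% of incident power reflected

Γ = (2 − j189)/(550 − j189), |Γ| = 0.325
RL = −20·log₁₀(0.325) = 9.76 dB
P_refl/P_inc = |Γ|² = 0.106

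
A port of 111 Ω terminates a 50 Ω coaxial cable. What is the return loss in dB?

RL ≈ 8.43 dB

Γ = (111 − 50)/(111 + 50) = 0.379
RL = −20·log₁₀|Γ| = −20·log₁₀(0.379)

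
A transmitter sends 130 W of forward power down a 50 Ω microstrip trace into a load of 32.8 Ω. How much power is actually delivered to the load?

P_delivered ≈ 124 W

Γ = (32.8 − 50)/(32.8 + 50) = -0.208
|Γ|² = 0.0432
P_refl = |Γ|²·P_inc = 5.61 W, P_del = (1 − |Γ|²)·P_inc = 124 W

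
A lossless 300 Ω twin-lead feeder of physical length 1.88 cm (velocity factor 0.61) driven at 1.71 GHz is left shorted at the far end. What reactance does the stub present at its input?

X_in ≈ 595 Ω (inductive)

λ = v/f = 0.61·c / 1.71 GHz = 0.107 m
βl = 2π·l/λ = 2π × 0.176 = 63.2°
tan(βl) = 1.98
For a shorted stub, Z_in = jZ_0·tan(βl)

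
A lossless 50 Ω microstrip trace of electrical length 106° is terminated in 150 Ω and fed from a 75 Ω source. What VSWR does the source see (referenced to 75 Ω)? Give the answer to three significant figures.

VSWR ≈ 4.32

tan(βl) = -3.49
Z_in = Z_0·(Z_L + jZ_0·tanβl)/(Z_0 + jZ_L·tanβl) = 17.9 + j12.6 Ω
Γ_s = (Z_in − Z_s)/(Z_in + Z_s) = (-57.1 + j12.6)/(92.9 + j12.6), |Γ_s| = 0.624
VSWR = (1 + |Γ_s|)/(1 − |Γ_s|)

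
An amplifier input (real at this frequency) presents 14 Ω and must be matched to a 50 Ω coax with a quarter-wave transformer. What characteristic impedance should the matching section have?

Z_qwt = √(Z_0·R_L) = √(50 × 14) = √700

Z_qwt ≈ 26.5 Ω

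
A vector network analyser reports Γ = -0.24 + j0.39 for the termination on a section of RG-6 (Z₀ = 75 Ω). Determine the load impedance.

Z_L = Z_0·(1 + Γ)/(1 − Γ) = 75·(0.76 + j0.39)/(1.24 − j0.39)

Z_L ≈ 35.1 + j34.6 Ω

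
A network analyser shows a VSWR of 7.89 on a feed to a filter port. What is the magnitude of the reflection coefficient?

|Γ| ≈ 0.775

|Γ| = (S − 1)/(S + 1) = (7.89 − 1)/(7.89 + 1) = 6.89/8.89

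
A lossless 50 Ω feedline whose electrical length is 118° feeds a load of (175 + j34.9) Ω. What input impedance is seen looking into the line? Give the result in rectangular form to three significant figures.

tan(βl) = tan(118°) = -1.88
Z_in = Z_0·(Z_L + jZ_0·tanβl)/(Z_0 + jZ_L·tanβl)
     = 50·(175 − j59.1)/(116 − j329)

Z_in ≈ 16.3 + j20.9 Ω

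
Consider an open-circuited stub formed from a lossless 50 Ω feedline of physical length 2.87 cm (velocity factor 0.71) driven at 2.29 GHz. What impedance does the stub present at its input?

λ = v/f = 0.71·c / 2.29 GHz = 0.093 m
βl = 2π·l/λ = 2π × 0.309 = 111°
tan(βl) = -2.59
For an open-circuited stub, Z_in = −jZ_0·cot(βl) = −jZ_0/tan(βl)

Z_in ≈ +j19.3 Ω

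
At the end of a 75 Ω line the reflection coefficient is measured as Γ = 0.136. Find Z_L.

Z_L ≈ 98.6 Ω

Z_L = Z_0·(1 + Γ)/(1 − Γ) = 75·(1.14)/(0.864)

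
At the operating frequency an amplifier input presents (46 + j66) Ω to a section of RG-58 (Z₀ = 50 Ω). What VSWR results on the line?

Γ = (Z_L − Z_0)/(Z_L + Z_0) = (-4 + j66)/(96 + j66)
|Γ| = 66.1/116 = 0.568
VSWR = (1 + |Γ|)/(1 − |Γ|) = 1.57/0.432

VSWR ≈ 3.63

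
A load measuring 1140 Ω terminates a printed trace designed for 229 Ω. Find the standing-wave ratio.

Γ = (1140 − 229)/(1140 + 229) = 0.665
VSWR = (1 + 0.665)/(1 − 0.665)

VSWR ≈ 4.98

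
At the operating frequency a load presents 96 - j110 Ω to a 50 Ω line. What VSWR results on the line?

VSWR ≈ 4.75

Γ = (Z_L − Z_0)/(Z_L + Z_0) = (46 − j110)/(146 − j110)
|Γ| = 119/183 = 0.652
VSWR = (1 + |Γ|)/(1 − |Γ|) = 1.65/0.348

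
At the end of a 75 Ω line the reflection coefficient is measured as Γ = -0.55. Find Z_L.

Z_L ≈ 21.8 Ω

Z_L = Z_0·(1 + Γ)/(1 − Γ) = 75·(0.45)/(1.55)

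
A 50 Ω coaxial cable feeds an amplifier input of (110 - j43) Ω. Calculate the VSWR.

VSWR ≈ 2.61

Γ = (Z_L − Z_0)/(Z_L + Z_0) = (60 − j43)/(160 − j43)
|Γ| = 73.8/166 = 0.446
VSWR = (1 + |Γ|)/(1 − |Γ|) = 1.45/0.554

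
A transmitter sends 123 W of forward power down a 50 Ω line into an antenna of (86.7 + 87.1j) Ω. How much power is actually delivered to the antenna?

|Γ| = |(36.7 + j87.1)/(136.7 + j87.1)| = 0.583
|Γ|² = 0.34
P_refl = |Γ|²·P_inc = 41.8 W, P_del = (1 − |Γ|²)·P_inc = 81.2 W

P_delivered ≈ 81.2 W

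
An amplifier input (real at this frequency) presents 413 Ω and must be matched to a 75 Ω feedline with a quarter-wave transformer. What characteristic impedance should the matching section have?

Z_qwt ≈ 176 Ω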